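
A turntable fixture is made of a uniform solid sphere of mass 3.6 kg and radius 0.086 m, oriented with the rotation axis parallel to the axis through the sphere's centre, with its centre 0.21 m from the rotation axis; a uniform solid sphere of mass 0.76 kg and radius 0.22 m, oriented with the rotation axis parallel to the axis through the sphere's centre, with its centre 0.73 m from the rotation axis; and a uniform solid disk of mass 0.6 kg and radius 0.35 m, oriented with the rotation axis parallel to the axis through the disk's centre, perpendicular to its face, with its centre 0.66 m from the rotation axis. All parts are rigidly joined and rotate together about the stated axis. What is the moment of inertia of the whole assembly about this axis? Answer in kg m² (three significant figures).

Solid sphere: I_cm = (2/5)MR² = (2/5)(3.6)(0.086)² = 0.01065 kg m²; centre at d = 0.21 m, so I = I_cm + Md² gives I = 0.01065 + (3.6)(0.21)² = 0.16941 kg m².
Solid sphere: I_cm = (2/5)MR² = (2/5)(0.76)(0.22)² = 0.014714 kg m²; centre at d = 0.73 m, so I = I_cm + Md² gives I = 0.014714 + (0.76)(0.73)² = 0.41972 kg m².
Solid disk: I_cm = (1/2)MR² = (1/2)(0.6)(0.35)² = 0.03675 kg m²; centre at d = 0.66 m, so I = I_cm + Md² gives I = 0.03675 + (0.6)(0.66)² = 0.29811 kg m².
Total I = 0.16941 + 0.41972 + 0.29811 = 0.88724 kg m².

0.887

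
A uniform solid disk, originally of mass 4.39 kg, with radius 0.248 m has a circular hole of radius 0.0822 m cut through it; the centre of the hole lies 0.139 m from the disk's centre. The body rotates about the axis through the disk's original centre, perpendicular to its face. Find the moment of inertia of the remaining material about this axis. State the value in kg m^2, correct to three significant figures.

0.124

Unpierced body about its centre: I₀ = (1/2)MR² = (1/2)(4.39)(0.248)² = 0.135 kg m^2.
The removed disk has mass m = M·(r/R)² = (4.39)(0.0822/0.248)² = 0.48229 kg (same uniform areal density).
Its moment of inertia about the rotation axis (parallel-axis theorem): I_hole = (1/2)mr² + md² = (1/2)(0.48229)(0.0822)² + (0.48229)(0.139)² = 0.010948 kg m^2.
Treating the hole as negative mass, I = I₀ − I_hole = 0.135 − 0.010948 = 0.12405 kg m^2.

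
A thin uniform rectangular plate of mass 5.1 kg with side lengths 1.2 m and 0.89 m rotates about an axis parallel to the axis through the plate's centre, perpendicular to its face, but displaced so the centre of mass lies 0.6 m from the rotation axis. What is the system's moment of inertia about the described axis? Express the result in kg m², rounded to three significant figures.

2.78

I_cm = (1/12)M(a²+b²) = (1/12)(5.1)[(1.2)² + (0.89)²] = 0.94864 kg m²; centre at d = 0.6 m, so I = I_cm + Md² gives I = 0.94864 + (5.1)(0.6)² = 2.7846 kg m².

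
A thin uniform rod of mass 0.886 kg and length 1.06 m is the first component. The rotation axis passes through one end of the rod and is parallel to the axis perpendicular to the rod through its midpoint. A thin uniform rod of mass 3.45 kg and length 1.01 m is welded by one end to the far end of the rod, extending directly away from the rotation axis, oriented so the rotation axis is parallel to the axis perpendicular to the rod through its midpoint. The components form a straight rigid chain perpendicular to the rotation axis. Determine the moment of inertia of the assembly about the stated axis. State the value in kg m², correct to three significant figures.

9.07

Thin rod: I_cm = (1/12)ML² = (1/12)(0.886)(1.06)² = 0.082959 kg m²; centre at d = 0.53 m, so the parallel axis theorem gives I = 0.082959 + (0.886)(0.53)² = 0.33184 kg m².
Thin rod: I_cm = (1/12)ML² = (1/12)(3.45)(1.01)² = 0.29328 kg m²; centre at d = 0.53 + 0.53 + 0.505 = 1.565 m, so the parallel axis theorem gives I = 0.29328 + (3.45)(1.565)² = 8.7431 kg m².
Total I = 0.33184 + 8.7431 = 9.0749 kg m².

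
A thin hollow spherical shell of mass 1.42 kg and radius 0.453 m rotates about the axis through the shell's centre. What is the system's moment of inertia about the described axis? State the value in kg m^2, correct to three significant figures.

0.194

I_cm = (2/3)MR² = (2/3)(1.42)(0.453)² = 0.19426 kg m^2; axis through the centre, so I = 0.19426 kg m^2.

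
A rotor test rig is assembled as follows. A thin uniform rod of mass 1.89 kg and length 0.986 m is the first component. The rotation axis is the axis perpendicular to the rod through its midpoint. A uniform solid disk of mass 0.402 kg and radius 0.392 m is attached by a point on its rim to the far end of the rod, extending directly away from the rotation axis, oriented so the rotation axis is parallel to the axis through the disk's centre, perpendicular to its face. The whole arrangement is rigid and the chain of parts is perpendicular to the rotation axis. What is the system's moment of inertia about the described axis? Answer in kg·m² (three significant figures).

Thin rod: I_cm = (1/12)ML² = (1/12)(1.89)(0.986)² = 0.15312 kg·m²; axis through the centre, so I = 0.15312 kg·m².
Solid disk: I_cm = (1/2)MR² = (1/2)(0.402)(0.392)² = 0.030886 kg·m²; centre at d = 0.493 + 0.392 = 0.885 m, so the parallel axis theorem gives I = 0.030886 + (0.402)(0.885)² = 0.34574 kg·m².
Total I = 0.15312 + 0.34574 = 0.49886 kg·m².

0.499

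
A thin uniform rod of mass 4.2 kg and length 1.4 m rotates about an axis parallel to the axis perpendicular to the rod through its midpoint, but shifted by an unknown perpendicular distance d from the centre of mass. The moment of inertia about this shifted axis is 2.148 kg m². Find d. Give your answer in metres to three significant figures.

About the centre-of-mass axis, I_cm = (1/12)ML² = (1/12)(4.2)(1.4)² = 0.686 kg m².
Parallel axis theorem: I = I_cm + Md², so Md² = 2.148 − 0.686 = 1.462 kg m².
d = √(1.462 / 4.2) = 0.59 m.

0.590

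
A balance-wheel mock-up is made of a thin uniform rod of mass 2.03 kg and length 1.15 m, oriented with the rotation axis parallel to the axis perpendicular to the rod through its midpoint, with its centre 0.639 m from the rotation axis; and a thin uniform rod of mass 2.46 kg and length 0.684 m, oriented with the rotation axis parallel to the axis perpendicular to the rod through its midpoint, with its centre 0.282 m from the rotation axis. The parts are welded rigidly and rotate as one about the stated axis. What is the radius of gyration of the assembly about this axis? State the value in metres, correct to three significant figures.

0.547

Thin rod: I_cm = (1/12)ML² = (1/12)(2.03)(1.15)² = 0.22372 kg·m²; centre at d = 0.639 m, so the parallel axis theorem gives I = 0.22372 + (2.03)(0.639)² = 1.0526 kg·m².
Thin rod: I_cm = (1/12)ML² = (1/12)(2.46)(0.684)² = 0.09591 kg·m²; centre at d = 0.282 m, so the parallel axis theorem gives I = 0.09591 + (2.46)(0.282)² = 0.29154 kg·m².
Total I = 1.3442 kg·m²; total mass M = 4.49 kg.
k = √(I/M) = √(1.3442/4.49) = 0.54714 m.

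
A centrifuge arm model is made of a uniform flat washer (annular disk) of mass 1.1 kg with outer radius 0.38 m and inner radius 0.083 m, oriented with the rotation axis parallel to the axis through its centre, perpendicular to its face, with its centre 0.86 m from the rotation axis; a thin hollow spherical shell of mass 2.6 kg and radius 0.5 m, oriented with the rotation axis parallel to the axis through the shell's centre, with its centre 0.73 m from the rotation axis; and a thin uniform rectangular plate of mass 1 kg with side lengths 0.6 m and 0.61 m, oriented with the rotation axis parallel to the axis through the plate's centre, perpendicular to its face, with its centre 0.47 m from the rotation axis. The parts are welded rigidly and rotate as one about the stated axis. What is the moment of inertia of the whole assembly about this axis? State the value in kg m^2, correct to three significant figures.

3.00

Annular disk: I_cm = (1/2)M(R²+r²) = (1/2)(1.1)[(0.38)² + (0.083)²] = 0.083209 kg m^2; centre at d = 0.86 m, so the parallel axis theorem gives I = 0.083209 + (1.1)(0.86)² = 0.89677 kg m^2.
Spherical shell: I_cm = (2/3)MR² = (2/3)(2.6)(0.5)² = 0.43333 kg m^2; centre at d = 0.73 m, so the parallel axis theorem gives I = 0.43333 + (2.6)(0.73)² = 1.8189 kg m^2.
Rectangular plate: I_cm = (1/12)M(a²+b²) = (1/12)(1)[(0.6)² + (0.61)²] = 0.061008 kg m^2; centre at d = 0.47 m, so the parallel axis theorem gives I = 0.061008 + (1)(0.47)² = 0.28191 kg m^2.
Total I = 0.89677 + 1.8189 + 0.28191 = 2.9976 kg m^2.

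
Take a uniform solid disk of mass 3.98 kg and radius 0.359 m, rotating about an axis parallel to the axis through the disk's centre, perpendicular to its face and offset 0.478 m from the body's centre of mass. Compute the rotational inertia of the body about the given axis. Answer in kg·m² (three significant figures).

1.17

I_cm = (1/2)MR² = (1/2)(3.98)(0.359)² = 0.25647 kg·m²; centre at d = 0.478 m, so the parallel axis theorem gives I = 0.25647 + (3.98)(0.478)² = 1.1658 kg·m².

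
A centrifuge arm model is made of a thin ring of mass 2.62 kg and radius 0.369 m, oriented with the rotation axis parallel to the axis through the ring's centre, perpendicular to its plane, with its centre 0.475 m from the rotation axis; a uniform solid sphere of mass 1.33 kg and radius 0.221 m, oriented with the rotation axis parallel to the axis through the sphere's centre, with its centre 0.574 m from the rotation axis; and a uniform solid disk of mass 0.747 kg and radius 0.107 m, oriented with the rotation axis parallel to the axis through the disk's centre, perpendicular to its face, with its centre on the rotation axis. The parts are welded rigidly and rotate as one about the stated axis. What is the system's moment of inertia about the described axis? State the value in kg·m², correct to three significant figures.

Thin ring: I_cm = MR² = (2.62)(0.369)² = 0.35674 kg·m²; centre at d = 0.475 m, so I = I_cm + Md² gives I = 0.35674 + (2.62)(0.475)² = 0.94788 kg·m².
Solid sphere: I_cm = (2/5)MR² = (2/5)(1.33)(0.221)² = 0.025983 kg·m²; centre at d = 0.574 m, so I = I_cm + Md² gives I = 0.025983 + (1.33)(0.574)² = 0.46419 kg·m².
Solid disk: I_cm = (1/2)MR² = (1/2)(0.747)(0.107)² = 0.0042762 kg·m²; axis through the centre, so I = 0.0042762 kg·m².
Total I = 0.94788 + 0.46419 + 0.0042762 = 1.4163 kg·m².

1.42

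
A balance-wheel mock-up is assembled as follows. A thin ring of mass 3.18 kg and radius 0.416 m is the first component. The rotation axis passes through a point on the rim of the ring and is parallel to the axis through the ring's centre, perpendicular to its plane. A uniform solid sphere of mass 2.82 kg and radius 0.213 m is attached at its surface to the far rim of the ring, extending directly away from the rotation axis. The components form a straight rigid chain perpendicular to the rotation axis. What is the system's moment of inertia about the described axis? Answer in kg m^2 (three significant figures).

Thin ring: I_cm = MR² = (3.18)(0.416)² = 0.55032 kg m^2; centre at d = 0.416 m, so I = I_cm + Md² gives I = 0.55032 + (3.18)(0.416)² = 1.1006 kg m^2.
Solid sphere: I_cm = (2/5)MR² = (2/5)(2.82)(0.213)² = 0.051176 kg m^2; centre at d = 0.416 + 0.416 + 0.213 = 1.045 m, so I = I_cm + Md² gives I = 0.051176 + (2.82)(1.045)² = 3.1307 kg m^2.
Total I = 1.1006 + 3.1307 = 4.2313 kg m^2.

4.23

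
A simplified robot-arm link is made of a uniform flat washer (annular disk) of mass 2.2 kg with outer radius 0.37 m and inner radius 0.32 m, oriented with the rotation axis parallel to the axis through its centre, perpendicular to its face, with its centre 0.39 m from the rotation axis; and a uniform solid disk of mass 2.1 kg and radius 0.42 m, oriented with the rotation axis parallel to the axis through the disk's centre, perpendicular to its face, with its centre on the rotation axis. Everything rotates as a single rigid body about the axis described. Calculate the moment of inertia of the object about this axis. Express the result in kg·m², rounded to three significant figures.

Annular disk: I_cm = (1/2)M(R²+r²) = (1/2)(2.2)[(0.37)² + (0.32)²] = 0.26323 kg·m²; centre at d = 0.39 m, so the parallel axis theorem gives I = 0.26323 + (2.2)(0.39)² = 0.59785 kg·m².
Solid disk: I_cm = (1/2)MR² = (1/2)(2.1)(0.42)² = 0.18522 kg·m²; axis through the centre, so I = 0.18522 kg·m².
Total I = 0.59785 + 0.18522 = 0.78307 kg·m².

0.783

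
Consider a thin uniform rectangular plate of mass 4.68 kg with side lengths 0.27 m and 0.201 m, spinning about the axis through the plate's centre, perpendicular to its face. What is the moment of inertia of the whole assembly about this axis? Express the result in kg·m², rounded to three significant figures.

I_cm = (1/12)M(a²+b²) = (1/12)(4.68)[(0.27)² + (0.201)²] = 0.044187 kg·m²; axis through the centre, so I = 0.044187 kg·m².

0.0442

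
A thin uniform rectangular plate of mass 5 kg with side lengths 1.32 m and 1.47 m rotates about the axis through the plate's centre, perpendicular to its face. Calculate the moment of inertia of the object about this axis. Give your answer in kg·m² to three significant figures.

1.63

I_cm = (1/12)M(a²+b²) = (1/12)(5)[(1.32)² + (1.47)²] = 1.6264 kg·m²; axis through the centre, so I = 1.6264 kg·m².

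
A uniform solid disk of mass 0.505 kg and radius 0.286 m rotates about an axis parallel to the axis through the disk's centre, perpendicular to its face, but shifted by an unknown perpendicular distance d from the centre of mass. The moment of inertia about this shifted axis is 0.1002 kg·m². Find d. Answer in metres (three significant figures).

About the centre-of-mass axis, I_cm = (1/2)MR² = (1/2)(0.505)(0.286)² = 0.020653 kg·m².
Parallel axis theorem: I = I_cm + Md², so Md² = 0.1002 − 0.020653 = 0.079547 kg·m².
d = √(0.079547 / 0.505) = 0.39689 m.

0.397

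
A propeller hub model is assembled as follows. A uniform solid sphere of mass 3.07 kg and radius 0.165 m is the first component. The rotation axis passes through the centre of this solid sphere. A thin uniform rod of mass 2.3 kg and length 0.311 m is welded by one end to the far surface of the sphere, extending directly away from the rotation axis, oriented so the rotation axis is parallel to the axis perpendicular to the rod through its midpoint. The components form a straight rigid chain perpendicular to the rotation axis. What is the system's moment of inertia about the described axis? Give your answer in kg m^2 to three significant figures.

0.288

Solid sphere: I_cm = (2/5)MR² = (2/5)(3.07)(0.165)² = 0.033432 kg m^2; axis through the centre, so I = 0.033432 kg m^2.
Thin rod: I_cm = (1/12)ML² = (1/12)(2.3)(0.311)² = 0.018538 kg m^2; centre at d = 0.165 + 0.1555 = 0.3205 m, so the parallel axis theorem gives I = 0.018538 + (2.3)(0.3205)² = 0.25479 kg m^2.
Total I = 0.033432 + 0.25479 = 0.28823 kg m^2.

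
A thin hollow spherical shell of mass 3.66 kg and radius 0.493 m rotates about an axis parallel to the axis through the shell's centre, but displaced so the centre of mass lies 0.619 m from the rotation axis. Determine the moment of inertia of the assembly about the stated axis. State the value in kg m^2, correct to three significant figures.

2.00

I_cm = (2/3)MR² = (2/3)(3.66)(0.493)² = 0.59304 kg m^2; centre at d = 0.619 m, so I = I_cm + Md² gives I = 0.59304 + (3.66)(0.619)² = 1.9954 kg m^2.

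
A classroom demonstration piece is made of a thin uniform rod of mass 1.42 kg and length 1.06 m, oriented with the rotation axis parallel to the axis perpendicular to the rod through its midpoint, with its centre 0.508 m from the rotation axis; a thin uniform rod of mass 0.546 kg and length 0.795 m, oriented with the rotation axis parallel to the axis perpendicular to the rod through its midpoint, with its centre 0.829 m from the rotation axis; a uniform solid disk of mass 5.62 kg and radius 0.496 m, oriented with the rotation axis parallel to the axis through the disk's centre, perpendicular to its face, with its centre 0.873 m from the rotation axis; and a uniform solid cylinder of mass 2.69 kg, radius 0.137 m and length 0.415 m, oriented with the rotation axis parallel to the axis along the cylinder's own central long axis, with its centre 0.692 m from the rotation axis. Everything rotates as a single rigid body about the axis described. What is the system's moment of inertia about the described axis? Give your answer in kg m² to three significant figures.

7.19

Thin rod: I_cm = (1/12)ML² = (1/12)(1.42)(1.06)² = 0.13296 kg m²; centre at d = 0.508 m, so I = I_cm + Md² gives I = 0.13296 + (1.42)(0.508)² = 0.49941 kg m².
Thin rod: I_cm = (1/12)ML² = (1/12)(0.546)(0.795)² = 0.028757 kg m²; centre at d = 0.829 m, so I = I_cm + Md² gives I = 0.028757 + (0.546)(0.829)² = 0.40399 kg m².
Solid disk: I_cm = (1/2)MR² = (1/2)(5.62)(0.496)² = 0.6913 kg m²; centre at d = 0.873 m, so I = I_cm + Md² gives I = 0.6913 + (5.62)(0.873)² = 4.9745 kg m².
Solid cylinder: I_cm = (1/2)MR² = (1/2)(2.69)(0.137)² = 0.025244 kg m²; centre at d = 0.692 m, so I = I_cm + Md² gives I = 0.025244 + (2.69)(0.692)² = 1.3134 kg m².
Total I = 0.49941 + 0.40399 + 4.9745 + 1.3134 = 7.1913 kg m².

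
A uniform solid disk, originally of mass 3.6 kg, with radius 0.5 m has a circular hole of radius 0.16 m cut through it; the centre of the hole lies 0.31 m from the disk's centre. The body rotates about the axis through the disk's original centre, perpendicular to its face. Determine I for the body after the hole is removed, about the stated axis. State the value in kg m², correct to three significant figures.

Unpierced body about its centre: I₀ = (1/2)MR² = (1/2)(3.6)(0.5)² = 0.45 kg m².
The removed disk has mass m = M·(r/R)² = (3.6)(0.16/0.5)² = 0.36864 kg (same uniform areal density).
Its moment of inertia about the rotation axis (parallel-axis theorem): I_hole = (1/2)mr² + md² = (1/2)(0.36864)(0.16)² + (0.36864)(0.31)² = 0.040145 kg m².
Treating the hole as negative mass, I = I₀ − I_hole = 0.45 − 0.040145 = 0.40986 kg m².

0.410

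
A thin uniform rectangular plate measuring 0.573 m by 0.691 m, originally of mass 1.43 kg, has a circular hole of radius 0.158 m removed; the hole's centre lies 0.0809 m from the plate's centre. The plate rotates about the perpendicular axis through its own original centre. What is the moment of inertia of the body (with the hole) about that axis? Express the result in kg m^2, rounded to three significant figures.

0.0906

Unpierced body about its centre: I₀ = (1/12)M(a²+b²) = (1/12)(1.43)[(0.573)² + (0.691)²] = 0.096026 kg m^2.
The removed disk has mass m = M·πr²/(ab) = (1.43)·π(0.158)²/(0.573·0.691) = 0.28325 kg (same uniform areal density).
Its moment of inertia about the rotation axis (parallel-axis theorem): I_hole = (1/2)mr² + md² = (1/2)(0.28325)(0.158)² + (0.28325)(0.0809)² = 0.0053893 kg m^2.
Treating the hole as negative mass, I = I₀ − I_hole = 0.096026 − 0.0053893 = 0.090636 kg m^2.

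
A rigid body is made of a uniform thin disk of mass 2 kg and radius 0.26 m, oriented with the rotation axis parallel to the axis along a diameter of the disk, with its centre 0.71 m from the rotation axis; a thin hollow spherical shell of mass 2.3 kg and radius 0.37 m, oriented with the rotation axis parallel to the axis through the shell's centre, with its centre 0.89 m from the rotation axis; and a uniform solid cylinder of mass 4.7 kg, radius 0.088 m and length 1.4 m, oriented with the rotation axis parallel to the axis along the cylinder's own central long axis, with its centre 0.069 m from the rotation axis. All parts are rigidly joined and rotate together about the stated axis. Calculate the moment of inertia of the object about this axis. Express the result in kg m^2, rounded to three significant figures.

3.11

Thin disk: I_cm = (1/4)MR² = (1/4)(2)(0.26)² = 0.0338 kg m^2; centre at d = 0.71 m, so the parallel axis theorem gives I = 0.0338 + (2)(0.71)² = 1.042 kg m^2.
Spherical shell: I_cm = (2/3)MR² = (2/3)(2.3)(0.37)² = 0.20991 kg m^2; centre at d = 0.89 m, so the parallel axis theorem gives I = 0.20991 + (2.3)(0.89)² = 2.0317 kg m^2.
Solid cylinder: I_cm = (1/2)MR² = (1/2)(4.7)(0.088)² = 0.018198 kg m^2; centre at d = 0.069 m, so the parallel axis theorem gives I = 0.018198 + (4.7)(0.069)² = 0.040575 kg m^2.
Total I = 1.042 + 2.0317 + 0.040575 = 3.1143 kg m^2.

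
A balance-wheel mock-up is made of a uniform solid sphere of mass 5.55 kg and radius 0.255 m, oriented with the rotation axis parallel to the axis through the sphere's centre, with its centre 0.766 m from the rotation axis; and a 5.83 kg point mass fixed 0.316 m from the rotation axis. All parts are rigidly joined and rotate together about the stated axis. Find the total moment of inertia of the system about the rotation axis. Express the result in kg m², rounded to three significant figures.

3.98

Solid sphere: I_cm = (2/5)MR² = (2/5)(5.55)(0.255)² = 0.14436 kg m²; centre at d = 0.766 m, so I = I_cm + Md² gives I = 0.14436 + (5.55)(0.766)² = 3.4009 kg m².
Point mass: I_cm = 0; centre at d = 0.316 m, so I = I_cm + Md² gives I = 0 + (5.83)(0.316)² = 0.58216 kg m².
Total I = 3.4009 + 0.58216 = 3.983 kg m².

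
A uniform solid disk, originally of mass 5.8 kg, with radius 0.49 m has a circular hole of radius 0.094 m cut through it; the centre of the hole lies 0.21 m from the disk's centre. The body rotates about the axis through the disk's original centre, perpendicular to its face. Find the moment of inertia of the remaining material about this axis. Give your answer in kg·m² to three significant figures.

0.686

Unpierced body about its centre: I₀ = (1/2)MR² = (1/2)(5.8)(0.49)² = 0.69629 kg·m².
The removed disk has mass m = M·(r/R)² = (5.8)(0.094/0.49)² = 0.21345 kg (same uniform areal density).
Its moment of inertia about the rotation axis (parallel-axis theorem): I_hole = (1/2)mr² + md² = (1/2)(0.21345)(0.094)² + (0.21345)(0.21)² = 0.010356 kg·m².
Treating the hole as negative mass, I = I₀ − I_hole = 0.69629 − 0.010356 = 0.68593 kg·m².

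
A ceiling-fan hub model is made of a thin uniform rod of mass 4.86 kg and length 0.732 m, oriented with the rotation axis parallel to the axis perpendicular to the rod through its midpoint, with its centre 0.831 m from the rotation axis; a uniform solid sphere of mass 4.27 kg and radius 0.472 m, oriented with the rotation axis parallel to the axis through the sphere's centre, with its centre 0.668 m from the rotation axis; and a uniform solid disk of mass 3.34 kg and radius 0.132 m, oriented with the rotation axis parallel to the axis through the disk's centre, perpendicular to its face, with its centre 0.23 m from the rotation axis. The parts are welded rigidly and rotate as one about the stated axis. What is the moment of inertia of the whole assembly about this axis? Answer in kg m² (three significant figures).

6.06

Thin rod: I_cm = (1/12)ML² = (1/12)(4.86)(0.732)² = 0.21701 kg m²; centre at d = 0.831 m, so I = I_cm + Md² gives I = 0.21701 + (4.86)(0.831)² = 3.5731 kg m².
Solid sphere: I_cm = (2/5)MR² = (2/5)(4.27)(0.472)² = 0.38052 kg m²; centre at d = 0.668 m, so I = I_cm + Md² gives I = 0.38052 + (4.27)(0.668)² = 2.2859 kg m².
Solid disk: I_cm = (1/2)MR² = (1/2)(3.34)(0.132)² = 0.029098 kg m²; centre at d = 0.23 m, so I = I_cm + Md² gives I = 0.029098 + (3.34)(0.23)² = 0.20578 kg m².
Total I = 3.5731 + 2.2859 + 0.20578 = 6.0648 kg m².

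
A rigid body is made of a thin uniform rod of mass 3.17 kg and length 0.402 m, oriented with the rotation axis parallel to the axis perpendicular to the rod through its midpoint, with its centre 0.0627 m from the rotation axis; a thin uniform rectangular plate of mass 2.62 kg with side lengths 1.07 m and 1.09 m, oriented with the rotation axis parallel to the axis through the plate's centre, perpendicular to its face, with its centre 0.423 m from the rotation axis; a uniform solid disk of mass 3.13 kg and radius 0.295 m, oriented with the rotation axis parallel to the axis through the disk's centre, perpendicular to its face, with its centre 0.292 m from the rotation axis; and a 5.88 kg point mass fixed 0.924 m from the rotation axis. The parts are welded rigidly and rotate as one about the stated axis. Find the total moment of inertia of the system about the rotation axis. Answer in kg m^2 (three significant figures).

6.46

Thin rod: I_cm = (1/12)ML² = (1/12)(3.17)(0.402)² = 0.04269 kg m^2; centre at d = 0.0627 m, so the parallel axis theorem gives I = 0.04269 + (3.17)(0.0627)² = 0.055153 kg m^2.
Rectangular plate: I_cm = (1/12)M(a²+b²) = (1/12)(2.62)[(1.07)² + (1.09)²] = 0.50937 kg m^2; centre at d = 0.423 m, so the parallel axis theorem gives I = 0.50937 + (2.62)(0.423)² = 0.97817 kg m^2.
Solid disk: I_cm = (1/2)MR² = (1/2)(3.13)(0.295)² = 0.13619 kg m^2; centre at d = 0.292 m, so the parallel axis theorem gives I = 0.13619 + (3.13)(0.292)² = 0.40307 kg m^2.
Point mass: I_cm = 0; centre at d = 0.924 m, so the parallel axis theorem gives I = 0 + (5.88)(0.924)² = 5.0202 kg m^2.
Total I = 0.055153 + 0.97817 + 0.40307 + 5.0202 = 6.4566 kg m^2.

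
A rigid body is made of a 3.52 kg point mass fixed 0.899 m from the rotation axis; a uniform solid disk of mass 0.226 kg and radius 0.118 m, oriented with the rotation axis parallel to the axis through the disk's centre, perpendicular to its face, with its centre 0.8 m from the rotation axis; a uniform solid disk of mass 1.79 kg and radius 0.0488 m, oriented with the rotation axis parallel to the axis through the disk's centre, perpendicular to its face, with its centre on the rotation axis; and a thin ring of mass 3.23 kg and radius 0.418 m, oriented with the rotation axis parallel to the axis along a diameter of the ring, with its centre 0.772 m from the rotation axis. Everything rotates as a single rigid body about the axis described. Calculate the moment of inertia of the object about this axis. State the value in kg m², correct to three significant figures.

Point mass: I_cm = 0; centre at d = 0.899 m, so I = I_cm + Md² gives I = 0 + (3.52)(0.899)² = 2.8449 kg m².
Solid disk: I_cm = (1/2)MR² = (1/2)(0.226)(0.118)² = 0.0015734 kg m²; centre at d = 0.8 m, so I = I_cm + Md² gives I = 0.0015734 + (0.226)(0.8)² = 0.14621 kg m².
Solid disk: I_cm = (1/2)MR² = (1/2)(1.79)(0.0488)² = 0.0021314 kg m²; axis through the centre, so I = 0.0021314 kg m².
Thin ring: I_cm = (1/2)MR² = (1/2)(3.23)(0.418)² = 0.28218 kg m²; centre at d = 0.772 m, so I = I_cm + Md² gives I = 0.28218 + (3.23)(0.772)² = 2.2072 kg m².
Total I = 2.8449 + 0.14621 + 0.0021314 + 2.2072 = 5.2004 kg m².

5.20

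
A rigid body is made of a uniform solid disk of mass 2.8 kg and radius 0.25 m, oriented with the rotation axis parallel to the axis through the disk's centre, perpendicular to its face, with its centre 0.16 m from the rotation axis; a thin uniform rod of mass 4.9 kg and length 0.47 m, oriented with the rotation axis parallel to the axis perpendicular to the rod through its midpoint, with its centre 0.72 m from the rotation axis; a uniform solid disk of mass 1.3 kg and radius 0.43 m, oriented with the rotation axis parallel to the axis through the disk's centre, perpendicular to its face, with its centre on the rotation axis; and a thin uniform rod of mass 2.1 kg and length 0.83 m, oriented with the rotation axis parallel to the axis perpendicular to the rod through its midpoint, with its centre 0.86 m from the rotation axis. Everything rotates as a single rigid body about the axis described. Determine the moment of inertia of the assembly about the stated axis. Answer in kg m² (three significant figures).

4.58

Solid disk: I_cm = (1/2)MR² = (1/2)(2.8)(0.25)² = 0.0875 kg m²; centre at d = 0.16 m, so I = I_cm + Md² gives I = 0.0875 + (2.8)(0.16)² = 0.15918 kg m².
Thin rod: I_cm = (1/12)ML² = (1/12)(4.9)(0.47)² = 0.090201 kg m²; centre at d = 0.72 m, so I = I_cm + Md² gives I = 0.090201 + (4.9)(0.72)² = 2.6304 kg m².
Solid disk: I_cm = (1/2)MR² = (1/2)(1.3)(0.43)² = 0.12018 kg m²; axis through the centre, so I = 0.12018 kg m².
Thin rod: I_cm = (1/12)ML² = (1/12)(2.1)(0.83)² = 0.12056 kg m²; centre at d = 0.86 m, so I = I_cm + Md² gives I = 0.12056 + (2.1)(0.86)² = 1.6737 kg m².
Total I = 0.15918 + 2.6304 + 0.12018 + 1.6737 = 4.5834 kg m².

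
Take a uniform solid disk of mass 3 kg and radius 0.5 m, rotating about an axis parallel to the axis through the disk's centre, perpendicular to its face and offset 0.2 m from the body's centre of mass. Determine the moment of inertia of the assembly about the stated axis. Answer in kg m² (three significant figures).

I_cm = (1/2)MR² = (1/2)(3)(0.5)² = 0.375 kg m²; centre at d = 0.2 m, so the parallel axis theorem gives I = 0.375 + (3)(0.2)² = 0.495 kg m².

0.495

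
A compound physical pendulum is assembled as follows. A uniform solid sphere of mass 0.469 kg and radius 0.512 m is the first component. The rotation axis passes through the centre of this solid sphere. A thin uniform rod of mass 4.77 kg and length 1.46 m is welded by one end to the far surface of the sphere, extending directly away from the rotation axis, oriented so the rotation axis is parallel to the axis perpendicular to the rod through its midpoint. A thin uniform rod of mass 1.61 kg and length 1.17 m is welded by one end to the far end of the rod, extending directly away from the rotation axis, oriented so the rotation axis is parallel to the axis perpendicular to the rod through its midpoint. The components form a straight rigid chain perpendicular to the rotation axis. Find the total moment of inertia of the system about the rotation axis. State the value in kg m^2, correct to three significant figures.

19.0

Solid sphere: I_cm = (2/5)MR² = (2/5)(0.469)(0.512)² = 0.049178 kg m^2; axis through the centre, so I = 0.049178 kg m^2.
Thin rod: I_cm = (1/12)ML² = (1/12)(4.77)(1.46)² = 0.84731 kg m^2; centre at d = 0.512 + 0.73 = 1.242 m, so the parallel axis theorem gives I = 0.84731 + (4.77)(1.242)² = 8.2053 kg m^2.
Thin rod: I_cm = (1/12)ML² = (1/12)(1.61)(1.17)² = 0.18366 kg m^2; centre at d = 0.512 + 0.73 + 0.73 + 0.585 = 2.557 m, so the parallel axis theorem gives I = 0.18366 + (1.61)(2.557)² = 10.71 kg m^2.
Total I = 0.049178 + 8.2053 + 10.71 = 18.965 kg m^2.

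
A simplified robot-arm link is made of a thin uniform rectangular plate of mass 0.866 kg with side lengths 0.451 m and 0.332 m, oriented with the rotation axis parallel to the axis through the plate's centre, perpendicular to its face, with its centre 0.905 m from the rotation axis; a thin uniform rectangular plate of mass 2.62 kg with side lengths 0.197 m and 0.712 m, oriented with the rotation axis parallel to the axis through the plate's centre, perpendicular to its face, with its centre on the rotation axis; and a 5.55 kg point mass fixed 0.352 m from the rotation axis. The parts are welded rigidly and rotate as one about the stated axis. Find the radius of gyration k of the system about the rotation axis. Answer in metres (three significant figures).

0.413

Rectangular plate: I_cm = (1/12)M(a²+b²) = (1/12)(0.866)[(0.451)² + (0.332)²] = 0.022633 kg m²; centre at d = 0.905 m, so the parallel axis theorem gives I = 0.022633 + (0.866)(0.905)² = 0.73191 kg m².
Rectangular plate: I_cm = (1/12)M(a²+b²) = (1/12)(2.62)[(0.197)² + (0.712)²] = 0.11916 kg m²; axis through the centre, so I = 0.11916 kg m².
Point mass: I_cm = 0; centre at d = 0.352 m, so the parallel axis theorem gives I = 0 + (5.55)(0.352)² = 0.68767 kg m².
Total I = 1.5387 kg m²; total mass M = 9.036 kg.
k = √(I/M) = √(1.5387/9.036) = 0.41266 m.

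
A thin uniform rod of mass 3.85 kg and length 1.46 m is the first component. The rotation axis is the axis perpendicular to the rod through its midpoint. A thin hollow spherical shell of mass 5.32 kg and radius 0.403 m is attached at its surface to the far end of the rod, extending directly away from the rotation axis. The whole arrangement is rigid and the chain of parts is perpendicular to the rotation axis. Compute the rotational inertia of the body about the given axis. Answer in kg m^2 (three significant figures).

Thin rod: I_cm = (1/12)ML² = (1/12)(3.85)(1.46)² = 0.68389 kg m^2; axis through the centre, so I = 0.68389 kg m^2.
Spherical shell: I_cm = (2/3)MR² = (2/3)(5.32)(0.403)² = 0.57601 kg m^2; centre at d = 0.73 + 0.403 = 1.133 m, so the parallel axis theorem gives I = 0.57601 + (5.32)(1.133)² = 7.4052 kg m^2.
Total I = 0.68389 + 7.4052 = 8.0891 kg m^2.

8.09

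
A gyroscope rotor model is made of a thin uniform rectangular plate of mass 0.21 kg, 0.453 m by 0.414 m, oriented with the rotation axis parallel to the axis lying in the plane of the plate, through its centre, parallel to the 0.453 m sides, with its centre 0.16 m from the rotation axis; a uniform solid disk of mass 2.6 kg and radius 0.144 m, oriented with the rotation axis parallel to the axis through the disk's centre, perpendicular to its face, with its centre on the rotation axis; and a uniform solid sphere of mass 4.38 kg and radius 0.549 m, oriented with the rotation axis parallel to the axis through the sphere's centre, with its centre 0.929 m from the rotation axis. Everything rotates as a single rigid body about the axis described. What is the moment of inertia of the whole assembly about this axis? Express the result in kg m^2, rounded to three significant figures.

4.34

Rectangular plate: I_cm = (1/12)Mb² = (1/12)(0.21)(0.414)² = 0.0029994 kg m^2; centre at d = 0.16 m, so I = I_cm + Md² gives I = 0.0029994 + (0.21)(0.16)² = 0.0083754 kg m^2.
Solid disk: I_cm = (1/2)MR² = (1/2)(2.6)(0.144)² = 0.026957 kg m^2; axis through the centre, so I = 0.026957 kg m^2.
Solid sphere: I_cm = (2/5)MR² = (2/5)(4.38)(0.549)² = 0.52805 kg m^2; centre at d = 0.929 m, so I = I_cm + Md² gives I = 0.52805 + (4.38)(0.929)² = 4.3082 kg m^2.
Total I = 0.0083754 + 0.026957 + 4.3082 = 4.3435 kg m^2.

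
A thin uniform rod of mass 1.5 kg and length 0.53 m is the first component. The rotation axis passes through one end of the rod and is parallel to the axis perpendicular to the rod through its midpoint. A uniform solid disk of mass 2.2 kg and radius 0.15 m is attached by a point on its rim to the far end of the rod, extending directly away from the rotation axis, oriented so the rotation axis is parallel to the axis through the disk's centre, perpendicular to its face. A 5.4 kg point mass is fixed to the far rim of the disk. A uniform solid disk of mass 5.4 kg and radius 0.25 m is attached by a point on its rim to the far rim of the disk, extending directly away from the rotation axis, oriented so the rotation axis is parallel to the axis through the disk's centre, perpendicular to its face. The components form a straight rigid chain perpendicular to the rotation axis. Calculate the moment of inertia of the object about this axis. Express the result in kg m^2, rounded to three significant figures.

11.4

Thin rod: I_cm = (1/12)ML² = (1/12)(1.5)(0.53)² = 0.035113 kg m^2; centre at d = 0.265 m, so the parallel axis theorem gives I = 0.035113 + (1.5)(0.265)² = 0.14045 kg m^2.
Solid disk: I_cm = (1/2)MR² = (1/2)(2.2)(0.15)² = 0.02475 kg m^2; centre at d = 0.265 + 0.265 + 0.15 = 0.68 m, so the parallel axis theorem gives I = 0.02475 + (2.2)(0.68)² = 1.042 kg m^2.
Point mass: I_cm = 0; centre at d = 0.265 + 0.265 + 0.15 + 0.15 = 0.83 m, so the parallel axis theorem gives I = 0 + (5.4)(0.83)² = 3.7201 kg m^2.
Solid disk: I_cm = (1/2)MR² = (1/2)(5.4)(0.25)² = 0.16875 kg m^2; centre at d = 0.265 + 0.265 + 0.15 + 0.15 + 0.25 = 1.08 m, so the parallel axis theorem gives I = 0.16875 + (5.4)(1.08)² = 6.4673 kg m^2.
Total I = 0.14045 + 1.042 + 3.7201 + 6.4673 = 11.37 kg m^2.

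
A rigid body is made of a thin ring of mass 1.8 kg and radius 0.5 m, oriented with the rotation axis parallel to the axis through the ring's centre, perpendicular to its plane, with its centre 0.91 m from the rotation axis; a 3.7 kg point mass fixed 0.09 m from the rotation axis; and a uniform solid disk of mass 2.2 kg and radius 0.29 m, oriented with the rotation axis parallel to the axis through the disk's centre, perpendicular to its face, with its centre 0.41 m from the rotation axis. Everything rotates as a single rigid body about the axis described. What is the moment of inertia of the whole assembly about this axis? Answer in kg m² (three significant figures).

2.43

Thin ring: I_cm = MR² = (1.8)(0.5)² = 0.45 kg m²; centre at d = 0.91 m, so the parallel axis theorem gives I = 0.45 + (1.8)(0.91)² = 1.9406 kg m².
Point mass: I_cm = 0; centre at d = 0.09 m, so the parallel axis theorem gives I = 0 + (3.7)(0.09)² = 0.02997 kg m².
Solid disk: I_cm = (1/2)MR² = (1/2)(2.2)(0.29)² = 0.09251 kg m²; centre at d = 0.41 m, so the parallel axis theorem gives I = 0.09251 + (2.2)(0.41)² = 0.46233 kg m².
Total I = 1.9406 + 0.02997 + 0.46233 = 2.4329 kg m².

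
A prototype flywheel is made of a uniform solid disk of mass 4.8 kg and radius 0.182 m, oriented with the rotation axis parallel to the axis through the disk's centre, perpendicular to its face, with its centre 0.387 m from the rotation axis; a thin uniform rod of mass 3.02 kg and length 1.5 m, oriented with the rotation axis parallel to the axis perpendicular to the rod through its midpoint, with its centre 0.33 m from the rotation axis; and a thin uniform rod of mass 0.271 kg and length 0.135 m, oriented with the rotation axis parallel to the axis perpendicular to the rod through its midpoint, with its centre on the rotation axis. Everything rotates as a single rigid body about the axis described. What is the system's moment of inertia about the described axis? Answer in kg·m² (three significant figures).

1.69

Solid disk: I_cm = (1/2)MR² = (1/2)(4.8)(0.182)² = 0.079498 kg·m²; centre at d = 0.387 m, so I = I_cm + Md² gives I = 0.079498 + (4.8)(0.387)² = 0.79839 kg·m².
Thin rod: I_cm = (1/12)ML² = (1/12)(3.02)(1.5)² = 0.56625 kg·m²; centre at d = 0.33 m, so I = I_cm + Md² gives I = 0.56625 + (3.02)(0.33)² = 0.89513 kg·m².
Thin rod: I_cm = (1/12)ML² = (1/12)(0.271)(0.135)² = 0.00041158 kg·m²; axis through the centre, so I = 0.00041158 kg·m².
Total I = 0.79839 + 0.89513 + 0.00041158 = 1.6939 kg·m².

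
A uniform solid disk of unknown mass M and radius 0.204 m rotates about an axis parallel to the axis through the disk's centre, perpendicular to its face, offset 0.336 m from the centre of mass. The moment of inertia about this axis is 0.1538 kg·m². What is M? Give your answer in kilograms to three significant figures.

1.15

I = I_cm + Md² = (1/2)MR² + Md² = M·[0.5·(0.204)² + (0.336)²] = M·0.1337.
So M = 0.1538 / 0.1337 = 1.1503 kg.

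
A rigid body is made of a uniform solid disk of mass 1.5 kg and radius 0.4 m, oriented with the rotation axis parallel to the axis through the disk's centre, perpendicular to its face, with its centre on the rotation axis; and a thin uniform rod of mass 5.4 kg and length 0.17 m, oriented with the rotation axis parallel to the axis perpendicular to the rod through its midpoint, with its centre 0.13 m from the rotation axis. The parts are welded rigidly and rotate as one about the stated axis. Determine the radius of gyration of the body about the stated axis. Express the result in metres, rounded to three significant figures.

0.180

Solid disk: I_cm = (1/2)MR² = (1/2)(1.5)(0.4)² = 0.12 kg m²; axis through the centre, so I = 0.12 kg m².
Thin rod: I_cm = (1/12)ML² = (1/12)(5.4)(0.17)² = 0.013005 kg m²; centre at d = 0.13 m, so I = I_cm + Md² gives I = 0.013005 + (5.4)(0.13)² = 0.10427 kg m².
Total I = 0.22427 kg m²; total mass M = 6.9 kg.
k = √(I/M) = √(0.22427/6.9) = 0.18028 m.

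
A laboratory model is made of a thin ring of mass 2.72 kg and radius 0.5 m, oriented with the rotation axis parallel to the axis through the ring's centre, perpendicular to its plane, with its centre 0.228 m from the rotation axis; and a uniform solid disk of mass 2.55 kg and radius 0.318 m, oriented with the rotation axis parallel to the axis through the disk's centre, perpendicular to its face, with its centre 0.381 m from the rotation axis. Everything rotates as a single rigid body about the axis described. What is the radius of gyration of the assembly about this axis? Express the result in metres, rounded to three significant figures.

0.501

Thin ring: I_cm = MR² = (2.72)(0.5)² = 0.68 kg m²; centre at d = 0.228 m, so the parallel axis theorem gives I = 0.68 + (2.72)(0.228)² = 0.8214 kg m².
Solid disk: I_cm = (1/2)MR² = (1/2)(2.55)(0.318)² = 0.12893 kg m²; centre at d = 0.381 m, so the parallel axis theorem gives I = 0.12893 + (2.55)(0.381)² = 0.49909 kg m².
Total I = 1.3205 kg m²; total mass M = 5.27 kg.
k = √(I/M) = √(1.3205/5.27) = 0.50057 m.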